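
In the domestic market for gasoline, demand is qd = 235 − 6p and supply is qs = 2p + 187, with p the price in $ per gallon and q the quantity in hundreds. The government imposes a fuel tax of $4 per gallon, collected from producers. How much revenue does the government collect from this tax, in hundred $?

Tax revenue = $772 hundred.

Before the tax: set 235 − 6p = 2p + 187 → p* = $6, q* = 199.
With the tax collected from producers, supply shifts: qs = 2(p − 4) + 187.
Solving gives q = 193 with consumers paying $7 and producers receiving $3 (the $4 wedge).
Revenue = t · Q = 4 · 193 = $772.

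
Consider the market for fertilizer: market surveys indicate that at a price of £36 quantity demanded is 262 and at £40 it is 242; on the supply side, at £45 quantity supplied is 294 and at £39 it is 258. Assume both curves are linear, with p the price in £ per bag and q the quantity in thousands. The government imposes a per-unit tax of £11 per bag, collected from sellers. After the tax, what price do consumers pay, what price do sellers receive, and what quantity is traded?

Demand slope: (242 − 262)/(40 − 36) = -5, so qd = 442 − 5p.
Supply slope: (258 − 294)/(39 − 45) = 6, so qs = 6p + 24.
Without the tax, 442 − 5p = 6p + 24 gives 11p = 418, so p* = £38 and q* = 252.
With the tax collected from sellers, supply shifts: qs = 6(p − 11) + 24.
New equilibrium: consumers pay £44, sellers receive £33, q = 222. (Wedge: pb − ps = 11.)

Consumers pay £44; sellers receive £33; quantity = 222.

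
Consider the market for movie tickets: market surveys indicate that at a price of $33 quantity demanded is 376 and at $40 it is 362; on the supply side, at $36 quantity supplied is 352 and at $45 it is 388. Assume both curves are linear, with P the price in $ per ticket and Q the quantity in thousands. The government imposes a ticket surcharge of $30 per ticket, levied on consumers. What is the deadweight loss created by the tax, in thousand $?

Deadweight loss = $600 thousand.

Demand slope: (362 − 376)/(40 − 33) = -2, so Qd = 442 − 2P.
Supply slope: (388 − 352)/(45 − 36) = 4, so Qs = 4P + 208.
Before the tax: set 442 − 2P = 4P + 208 → P* = $39, Q* = 364.
With the tax collected from consumers, demand (in seller-price terms) shifts: Qd = 442 − 2(P + 30).
Solving gives Q = 324 with consumers paying $59 and suppliers receiving $29 (the $30 wedge).
Quantity falls by |ΔQ| = |364 − 324| = 40.
DWL = ½ · t · |ΔQ| = ½ · 30 · 40 = $600.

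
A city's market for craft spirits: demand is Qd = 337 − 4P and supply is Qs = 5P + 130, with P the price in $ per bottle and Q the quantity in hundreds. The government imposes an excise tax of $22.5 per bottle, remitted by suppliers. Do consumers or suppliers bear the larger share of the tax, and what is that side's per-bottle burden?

Without the tax, 337 − 4P = 5P + 130 gives 9P = 207, so P* = $23 and Q* = 245.
With the tax collected from suppliers, supply shifts: Qs = 5(P − 22.5) + 130.
New equilibrium: consumers pay $35.5, suppliers receive $13, Q = 195. (Wedge: Pb − Ps = 22.5.)
Per-bottle burden: consumers $12.5, suppliers $10.
Consumers take the larger share because demand is less price-elastic here (demand slope 4 vs supply slope 5).
The less price-elastic side of the market bears the larger share of a per-unit tax.

Consumers bear the larger share: $12.5 per bottle.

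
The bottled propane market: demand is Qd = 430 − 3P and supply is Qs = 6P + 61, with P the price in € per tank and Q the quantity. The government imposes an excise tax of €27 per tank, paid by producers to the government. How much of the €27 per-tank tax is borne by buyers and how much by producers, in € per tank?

Buyers bear €18 per tank; producers bear €9 per tank.

Without the tax, 430 − 3P = 6P + 61 gives 9P = 369, so P* = €41 and Q* = 307.
With the tax collected from producers, supply shifts: Qs = 6(P − 27) + 61.
Solving gives Q = 253 with buyers paying €59 and producers receiving €32 (the €27 wedge).
Burden on buyers: €18; on producers: €9. (They sum to €27.)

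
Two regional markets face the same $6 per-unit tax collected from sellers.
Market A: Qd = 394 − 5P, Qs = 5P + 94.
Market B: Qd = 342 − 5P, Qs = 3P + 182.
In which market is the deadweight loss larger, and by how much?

Market A, by $11.25.

Market A: pre-tax P* = $30, Q* = 244; post-tax Q = 229; deadweight loss = $45.
Market B: pre-tax P* = $20, Q* = 242; post-tax Q = 230.75; deadweight loss = $33.75.
Difference: $45 vs $33.75 → market A is larger by $11.25.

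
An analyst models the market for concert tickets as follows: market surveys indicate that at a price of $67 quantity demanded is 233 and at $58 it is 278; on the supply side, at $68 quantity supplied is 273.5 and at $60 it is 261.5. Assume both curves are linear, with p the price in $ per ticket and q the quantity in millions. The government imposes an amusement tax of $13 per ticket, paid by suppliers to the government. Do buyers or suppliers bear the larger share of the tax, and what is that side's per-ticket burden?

Suppliers bear the larger share: $10 per ticket.

Demand slope: (278 − 233)/(58 − 67) = -5, so qd = 568 − 5p.
Supply slope: (261.5 − 273.5)/(60 − 68) = 1.5, so qs = 1.5p + 171.5.
Without the tax, 568 − 5p = 1.5p + 171.5 gives 6.5p = 396.5, so p* = $61 and q* = 263.
With the tax collected from suppliers, supply shifts: qs = 1.5(p − 13) + 171.5.
New equilibrium: buyers pay $64, suppliers receive $51, q = 248. (Wedge: pb − ps = 13.)
Per-ticket burden: buyers $3, suppliers $10.
Suppliers take the larger share because supply is less price-elastic here (demand slope 5 vs supply slope 1.5).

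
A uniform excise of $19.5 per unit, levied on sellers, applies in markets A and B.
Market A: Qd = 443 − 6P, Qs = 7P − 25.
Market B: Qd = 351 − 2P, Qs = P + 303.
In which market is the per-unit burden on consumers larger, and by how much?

Market A: pre-tax P* = $36, Q* = 227; post-tax Q = 164; per-unit burden on consumers = $10.5.
Market B: pre-tax P* = $16, Q* = 319; post-tax Q = 306; per-unit burden on consumers = $6.5.
Difference: $10.5 vs $6.5 → market A is larger by $4.

Market A, by $4.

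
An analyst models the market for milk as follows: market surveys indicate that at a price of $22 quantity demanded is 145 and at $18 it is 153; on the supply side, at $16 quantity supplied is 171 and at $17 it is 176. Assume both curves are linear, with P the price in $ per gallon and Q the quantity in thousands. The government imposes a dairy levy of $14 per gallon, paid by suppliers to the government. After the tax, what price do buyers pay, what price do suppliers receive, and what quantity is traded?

Demand slope: (153 − 145)/(18 − 22) = -2, so Qd = 189 − 2P.
Supply slope: (176 − 171)/(17 − 16) = 5, so Qs = 5P + 91.
Without the tax, 189 − 2P = 5P + 91 gives 7P = 98, so P* = $14 and Q* = 161.
With the tax collected from suppliers, supply shifts: Qs = 5(P − 14) + 91.
Solving gives Q = 141 with buyers paying $24 and suppliers receiving $10 (the $14 wedge).
The less price-elastic side of the market bears the larger share of a per-unit tax.

Buyers pay $24; suppliers receive $10; quantity = 141.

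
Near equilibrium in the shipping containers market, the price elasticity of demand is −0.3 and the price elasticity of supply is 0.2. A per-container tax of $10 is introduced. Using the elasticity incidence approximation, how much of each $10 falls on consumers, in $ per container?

Incidence ratio: consumers' share ≈ εs / (εs + |εd|) = 0.2 / (0.2 + 0.3) = 0.4.
So consumers bear ≈ 0.4 × $10 = $4; suppliers bear $6.

Consumers bear ≈ $4 per container.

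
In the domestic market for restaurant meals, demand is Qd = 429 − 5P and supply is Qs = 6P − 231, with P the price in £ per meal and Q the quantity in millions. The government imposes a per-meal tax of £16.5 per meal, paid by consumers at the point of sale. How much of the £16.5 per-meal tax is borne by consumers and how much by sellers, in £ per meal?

Consumers bear £9 per meal; sellers bear £7.5 per meal.

Before the tax: set 429 − 5P = 6P − 231 → P* = £60, Q* = 129.
With the tax collected from consumers, demand (in seller-price terms) shifts: Qd = 429 − 5(P + 16.5).
New equilibrium: consumers pay £69, sellers receive £52.5, Q = 84. (Wedge: Pb − Ps = 16.5.)
Burden on consumers: £9; on sellers: £7.5. (They sum to £16.5.)
The less price-elastic side of the market bears the larger share of a per-unit tax.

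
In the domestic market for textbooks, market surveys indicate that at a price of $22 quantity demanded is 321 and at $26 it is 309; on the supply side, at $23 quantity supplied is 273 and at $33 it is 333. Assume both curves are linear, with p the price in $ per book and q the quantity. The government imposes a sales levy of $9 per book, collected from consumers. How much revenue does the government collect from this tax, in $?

Tax revenue = $2565.

Demand slope: (309 − 321)/(26 − 22) = -3, so qd = 387 − 3p.
Supply slope: (333 − 273)/(33 − 23) = 6, so qs = 6p + 135.
Before the tax: set 387 − 3p = 6p + 135 → p* = $28, q* = 303.
With the tax collected from consumers, demand (in seller-price terms) shifts: qd = 387 − 3(p + 9).
Solving gives q = 285 with consumers paying $34 and sellers receiving $25 (the $9 wedge).
Revenue = t · Q = 9 · 285 = $2565.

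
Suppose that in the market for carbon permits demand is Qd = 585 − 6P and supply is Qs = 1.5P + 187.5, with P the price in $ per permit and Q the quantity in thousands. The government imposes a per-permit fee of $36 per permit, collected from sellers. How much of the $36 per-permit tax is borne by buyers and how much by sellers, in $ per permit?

Before the tax: set 585 − 6P = 1.5P + 187.5 → P* = $53, Q* = 267.
With the tax collected from sellers, supply shifts: Qs = 1.5(P − 36) + 187.5.
New equilibrium: buyers pay $60.2, sellers receive $24.2, Q = 223.8. (Wedge: Pb − Ps = 36.)
Burden on buyers: $7.2; on sellers: $28.8. (They sum to $36.)
The less price-elastic side of the market bears the larger share of a per-unit tax.

Buyers bear $7.2 per permit; sellers bear $28.8 per permit.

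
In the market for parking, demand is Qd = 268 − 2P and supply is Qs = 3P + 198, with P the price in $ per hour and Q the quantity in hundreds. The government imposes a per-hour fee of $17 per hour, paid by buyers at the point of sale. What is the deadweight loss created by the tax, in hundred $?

Without the tax, 268 − 2P = 3P + 198 gives 5P = 70, so P* = $14 and Q* = 240.
With the tax collected from buyers, demand (in seller-price terms) shifts: Qd = 268 − 2(P + 17).
New equilibrium: buyers pay $24.2, sellers receive $7.2, Q = 219.6. (Wedge: Pb − Ps = 17.)
Quantity falls by |ΔQ| = |240 − 219.6| = 20.4.
DWL = ½ · t · |ΔQ| = ½ · 17 · 20.4 = $173.4.

Deadweight loss = $173.4 hundred.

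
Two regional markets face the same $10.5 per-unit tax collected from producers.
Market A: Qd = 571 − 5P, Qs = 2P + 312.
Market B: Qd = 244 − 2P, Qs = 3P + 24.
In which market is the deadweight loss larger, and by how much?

Market A: pre-tax P* = $37, Q* = 386; post-tax Q = 371; deadweight loss = $78.75.
Market B: pre-tax P* = $44, Q* = 156; post-tax Q = 143.4; deadweight loss = $66.15.
Difference: $78.75 vs $66.15 → market A is larger by $12.6.

Market A, by $12.6.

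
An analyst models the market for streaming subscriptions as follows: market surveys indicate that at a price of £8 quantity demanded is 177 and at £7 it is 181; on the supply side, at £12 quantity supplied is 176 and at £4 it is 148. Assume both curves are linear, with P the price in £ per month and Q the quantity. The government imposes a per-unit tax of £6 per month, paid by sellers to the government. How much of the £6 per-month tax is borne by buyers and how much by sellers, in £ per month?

Demand slope: (181 − 177)/(7 − 8) = -4, so Qd = 209 − 4P.
Supply slope: (148 − 176)/(4 − 12) = 3.5, so Qs = 3.5P + 134.
Without the tax, 209 − 4P = 3.5P + 134 gives 7.5P = 75, so P* = £10 and Q* = 169.
With the tax collected from sellers, supply shifts: Qs = 3.5(P − 6) + 134.
Solving gives Q = 157.8 with buyers paying £12.8 and sellers receiving £6.8 (the £6 wedge).
Burden on buyers: £2.8; on sellers: £3.2. (They sum to £6.)

Buyers bear £2.8 per month; sellers bear £3.2 per month.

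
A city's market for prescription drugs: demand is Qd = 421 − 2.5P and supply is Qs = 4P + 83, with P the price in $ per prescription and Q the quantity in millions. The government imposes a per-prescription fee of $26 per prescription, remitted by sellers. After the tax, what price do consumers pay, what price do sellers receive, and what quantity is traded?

Without the tax, 421 − 2.5P = 4P + 83 gives 6.5P = 338, so P* = $52 and Q* = 291.
With the tax collected from sellers, supply shifts: Qs = 4(P − 26) + 83.
New equilibrium: consumers pay $68, sellers receive $42, Q = 251. (Wedge: Pb − Ps = 26.)
The less price-elastic side of the market bears the larger share of a per-unit tax.

Consumers pay $68; sellers receive $42; quantity = 251.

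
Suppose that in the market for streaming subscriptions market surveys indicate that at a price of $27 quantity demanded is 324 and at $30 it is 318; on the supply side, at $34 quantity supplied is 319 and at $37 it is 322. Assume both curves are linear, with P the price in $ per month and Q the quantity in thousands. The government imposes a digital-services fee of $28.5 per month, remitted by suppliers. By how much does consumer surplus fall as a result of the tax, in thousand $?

Consumer surplus falls by $2911.75 thousand.

Demand slope: (318 − 324)/(30 − 27) = -2, so Qd = 378 − 2P.
Supply slope: (322 − 319)/(37 − 34) = 1, so Qs = P + 285.
Without the tax, 378 − 2P = P + 285 gives 3P = 93, so P* = $31 and Q* = 316.
With the tax collected from suppliers, supply shifts: Qs = (P − 28.5) + 285.
Solving gives Q = 297 with consumers paying $40.5 and suppliers receiving $12 (the $28.5 wedge).
ΔCS is the trapezoid between Q = 297 and Q = 316 of height $9.5: ½ · (316 + 297) · 9.5 = $2911.75.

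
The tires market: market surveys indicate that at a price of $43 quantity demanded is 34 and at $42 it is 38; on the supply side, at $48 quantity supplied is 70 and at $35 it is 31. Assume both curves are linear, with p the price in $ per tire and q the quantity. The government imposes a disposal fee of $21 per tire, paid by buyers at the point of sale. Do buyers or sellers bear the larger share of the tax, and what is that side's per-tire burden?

Sellers bear the larger share: $12 per tire.

Demand slope: (38 − 34)/(42 − 43) = -4, so qd = 206 − 4p.
Supply slope: (31 − 70)/(35 − 48) = 3, so qs = 3p − 74.
Before the tax: set 206 − 4p = 3p − 74 → p* = $40, q* = 46.
With the tax collected from buyers, demand (in seller-price terms) shifts: qd = 206 − 4(p + 21).
New equilibrium: buyers pay $49, sellers receive $28, q = 10. (Wedge: pb − ps = 21.)
Per-tire burden: buyers $9, sellers $12.
Sellers take the larger share because supply is less price-elastic here (demand slope 4 vs supply slope 3).
The less price-elastic side of the market bears the larger share of a per-unit tax.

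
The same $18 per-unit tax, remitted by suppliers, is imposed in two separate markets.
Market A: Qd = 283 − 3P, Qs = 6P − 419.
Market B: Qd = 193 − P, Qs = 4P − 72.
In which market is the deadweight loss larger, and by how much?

Market A: pre-tax P* = $78, Q* = 49; post-tax Q = 13; deadweight loss = $324.
Market B: pre-tax P* = $53, Q* = 140; post-tax Q = 125.6; deadweight loss = $129.6.
Difference: $324 vs $129.6 → market A is larger by $194.4.

Market A, by $194.4.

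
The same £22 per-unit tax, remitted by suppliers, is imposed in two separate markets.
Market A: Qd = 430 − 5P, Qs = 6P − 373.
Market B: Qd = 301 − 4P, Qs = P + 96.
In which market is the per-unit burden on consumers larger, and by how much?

Market A: pre-tax P* = £73, Q* = 65; post-tax Q = 5; per-unit burden on consumers = £12.
Market B: pre-tax P* = £41, Q* = 137; post-tax Q = 119.4; per-unit burden on consumers = £4.4.
Difference: £12 vs £4.4 → market A is larger by £7.6.

Market A, by £7.6.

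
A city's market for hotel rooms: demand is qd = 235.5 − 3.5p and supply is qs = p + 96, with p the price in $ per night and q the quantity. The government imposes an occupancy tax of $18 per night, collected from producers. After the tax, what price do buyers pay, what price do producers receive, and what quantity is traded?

Buyers pay $35; producers receive $17; quantity = 113.

Without the tax, 235.5 − 3.5p = p + 96 gives 4.5p = 139.5, so p* = $31 and q* = 127.
With the tax collected from producers, supply shifts: qs = (p − 18) + 96.
New equilibrium: buyers pay $35, producers receive $17, q = 113. (Wedge: pb − ps = 18.)
The less price-elastic side of the market bears the larger share of a per-unit tax.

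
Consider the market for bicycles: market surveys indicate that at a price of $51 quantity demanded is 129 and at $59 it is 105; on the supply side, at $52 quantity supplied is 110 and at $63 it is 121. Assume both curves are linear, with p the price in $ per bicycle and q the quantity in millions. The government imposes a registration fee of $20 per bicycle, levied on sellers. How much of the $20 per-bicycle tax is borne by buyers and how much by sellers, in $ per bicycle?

Buyers bear $5 per bicycle; sellers bear $15 per bicycle.

Demand slope: (105 − 129)/(59 − 51) = -3, so qd = 282 − 3p.
Supply slope: (121 − 110)/(63 − 52) = 1, so qs = p + 58.
Before the tax: set 282 − 3p = p + 58 → p* = $56, q* = 114.
With the tax collected from sellers, supply shifts: qs = (p − 20) + 58.
Solving gives q = 99 with buyers paying $61 and sellers receiving $41 (the $20 wedge).
Burden on buyers: $5; on sellers: $15. (They sum to $20.)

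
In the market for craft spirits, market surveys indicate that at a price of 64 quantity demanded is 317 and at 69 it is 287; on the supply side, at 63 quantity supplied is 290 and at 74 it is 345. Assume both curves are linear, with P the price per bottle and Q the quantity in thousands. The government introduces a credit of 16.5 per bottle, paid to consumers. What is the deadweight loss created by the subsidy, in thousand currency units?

Deadweight loss = 371.25 thousand.

Demand slope: (287 − 317)/(69 − 64) = -6, so Qd = 701 − 6P.
Supply slope: (345 − 290)/(74 − 63) = 5, so Qs = 5P − 25.
Without the subsidy, 701 − 6P = 5P − 25 gives 11P = 726, so P* = 66 and Q* = 305.
With a per-unit subsidy paid to consumers, each effectively pays P − 16.5, so demand becomes Qd = 701 − 6(P − 16.5).
Solving gives Q = 350 with consumers paying 58.5 and sellers receiving 75 (the 16.5 wedge).
Quantity rises by |ΔQ| = |305 − 350| = 45.
DWL = ½ · t · |ΔQ| = ½ · 16.5 · 45 = 371.25.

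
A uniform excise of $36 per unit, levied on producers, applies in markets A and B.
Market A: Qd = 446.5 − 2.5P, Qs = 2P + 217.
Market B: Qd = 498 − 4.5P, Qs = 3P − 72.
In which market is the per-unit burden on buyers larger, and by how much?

Market A: pre-tax P* = $51, Q* = 319; post-tax Q = 279; per-unit burden on buyers = $16.
Market B: pre-tax P* = $76, Q* = 156; post-tax Q = 91.2; per-unit burden on buyers = $14.4.
Difference: $16 vs $14.4 → market A is larger by $1.6.

Market A, by $1.6.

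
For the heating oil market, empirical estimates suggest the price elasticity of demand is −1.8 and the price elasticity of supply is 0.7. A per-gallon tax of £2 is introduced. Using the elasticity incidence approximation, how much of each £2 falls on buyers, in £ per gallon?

Buyers bear ≈ £0.56 per gallon.

Incidence ratio: buyers' share ≈ εs / (εs + |εd|) = 0.7 / (0.7 + 1.8) = 0.28.
So buyers bear ≈ 0.28 × £2 = £0.56; suppliers bear £1.44.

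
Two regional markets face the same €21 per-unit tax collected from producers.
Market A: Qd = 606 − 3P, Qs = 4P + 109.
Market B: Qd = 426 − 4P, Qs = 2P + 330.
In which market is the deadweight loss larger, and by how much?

Market A, by €84.

Market A: pre-tax P* = €71, Q* = 393; post-tax Q = 357; deadweight loss = €378.
Market B: pre-tax P* = €16, Q* = 362; post-tax Q = 334; deadweight loss = €294.
Difference: €378 vs €294 → market A is larger by €84.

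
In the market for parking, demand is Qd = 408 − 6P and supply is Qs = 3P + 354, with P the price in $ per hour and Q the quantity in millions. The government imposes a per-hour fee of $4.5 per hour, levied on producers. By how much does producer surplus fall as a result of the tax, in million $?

Producer surplus falls by $1102.5 million.

Before the tax: set 408 − 6P = 3P + 354 → P* = $6, Q* = 372.
With the tax collected from producers, supply shifts: Qs = 3(P − 4.5) + 354.
Solving gives Q = 363 with buyers paying $7.5 and producers receiving $3 (the $4.5 wedge).
ΔPS is the trapezoid between Q = 363 and Q = 372 of height $3: ½ · (372 + 363) · 3 = $1102.5.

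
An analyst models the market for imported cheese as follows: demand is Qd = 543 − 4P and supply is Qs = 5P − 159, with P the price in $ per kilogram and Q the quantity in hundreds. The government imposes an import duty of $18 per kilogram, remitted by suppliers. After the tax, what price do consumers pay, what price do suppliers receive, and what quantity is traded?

Without the tax, 543 − 4P = 5P − 159 gives 9P = 702, so P* = $78 and Q* = 231.
With the tax collected from suppliers, supply shifts: Qs = 5(P − 18) − 159.
Solving gives Q = 191 with consumers paying $88 and suppliers receiving $70 (the $18 wedge).
The less price-elastic side of the market bears the larger share of a per-unit tax.

Consumers pay $88; suppliers receive $70; quantity = 191.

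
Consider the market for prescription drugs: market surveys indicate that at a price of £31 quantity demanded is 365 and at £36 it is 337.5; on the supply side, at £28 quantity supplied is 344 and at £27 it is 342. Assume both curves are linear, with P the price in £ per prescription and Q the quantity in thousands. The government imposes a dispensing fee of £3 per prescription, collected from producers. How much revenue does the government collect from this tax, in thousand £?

Tax revenue = £1048.8 thousand.

Demand slope: (337.5 − 365)/(36 − 31) = -5.5, so Qd = 535.5 − 5.5P.
Supply slope: (342 − 344)/(27 − 28) = 2, so Qs = 2P + 288.
Before the tax: set 535.5 − 5.5P = 2P + 288 → P* = £33, Q* = 354.
With the tax collected from producers, supply shifts: Qs = 2(P − 3) + 288.
New equilibrium: consumers pay £33.8, producers receive £30.8, Q = 349.6. (Wedge: Pb − Ps = 3.)
Revenue = t · Q = 3 · 349.6 = £1048.8.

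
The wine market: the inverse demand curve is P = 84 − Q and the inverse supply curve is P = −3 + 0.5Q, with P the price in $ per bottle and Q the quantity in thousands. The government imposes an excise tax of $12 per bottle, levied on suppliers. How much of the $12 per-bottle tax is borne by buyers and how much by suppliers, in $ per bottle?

Rewrite in direct form: Qd = 84 − P and Qs = 2P + 6.
Without the tax, 84 − P = 2P + 6 gives 3P = 78, so P* = $26 and Q* = 58.
With the tax collected from suppliers, supply shifts: Qs = 2(P − 12) + 6.
New equilibrium: buyers pay $34, suppliers receive $22, Q = 50. (Wedge: Pb − Ps = 12.)
Burden on buyers: $8; on suppliers: $4. (They sum to $12.)
The less price-elastic side of the market bears the larger share of a per-unit tax.

Buyers bear $8 per bottle; suppliers bear $4 per bottle.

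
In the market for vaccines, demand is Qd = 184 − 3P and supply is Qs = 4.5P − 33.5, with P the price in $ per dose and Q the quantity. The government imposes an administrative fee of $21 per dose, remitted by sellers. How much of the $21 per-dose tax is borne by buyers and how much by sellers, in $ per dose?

Before the tax: set 184 − 3P = 4.5P − 33.5 → P* = $29, Q* = 97.
With the tax collected from sellers, supply shifts: Qs = 4.5(P − 21) − 33.5.
Solving gives Q = 59.2 with buyers paying $41.6 and sellers receiving $20.6 (the $21 wedge).
Burden on buyers: $12.6; on sellers: $8.4. (They sum to $21.)
The less price-elastic side of the market bears the larger share of a per-unit tax.

Buyers bear $12.6 per dose; sellers bear $8.4 per dose.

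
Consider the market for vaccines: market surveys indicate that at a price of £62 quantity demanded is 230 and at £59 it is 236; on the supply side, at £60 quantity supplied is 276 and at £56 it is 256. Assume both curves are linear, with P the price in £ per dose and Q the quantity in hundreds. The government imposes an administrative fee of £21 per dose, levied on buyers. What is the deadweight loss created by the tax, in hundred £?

Demand slope: (236 − 230)/(59 − 62) = -2, so Qd = 354 − 2P.
Supply slope: (256 − 276)/(56 − 60) = 5, so Qs = 5P − 24.
Before the tax: set 354 − 2P = 5P − 24 → P* = £54, Q* = 246.
With the tax collected from buyers, demand (in seller-price terms) shifts: Qd = 354 − 2(P + 21).
New equilibrium: buyers pay £69, sellers receive £48, Q = 216. (Wedge: Pb − Ps = 21.)
Quantity falls by |ΔQ| = |246 − 216| = 30.
DWL = ½ · t · |ΔQ| = ½ · 21 · 30 = £315.

Deadweight loss = £315 hundred.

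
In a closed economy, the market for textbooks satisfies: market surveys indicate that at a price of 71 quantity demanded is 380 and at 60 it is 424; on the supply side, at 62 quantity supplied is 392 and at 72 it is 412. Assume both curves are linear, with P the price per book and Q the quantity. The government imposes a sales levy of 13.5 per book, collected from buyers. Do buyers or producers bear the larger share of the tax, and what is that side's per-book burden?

Producers bear the larger share: 9 per book.

Demand slope: (424 − 380)/(60 − 71) = -4, so Qd = 664 − 4P.
Supply slope: (412 − 392)/(72 − 62) = 2, so Qs = 2P + 268.
Before the tax: set 664 − 4P = 2P + 268 → P* = 66, Q* = 400.
With the tax collected from buyers, demand (in seller-price terms) shifts: Qd = 664 − 4(P + 13.5).
New equilibrium: buyers pay 70.5, producers receive 57, Q = 382. (Wedge: Pb − Ps = 13.5.)
Per-book burden: buyers 4.5, producers 9.
Producers take the larger share because supply is less price-elastic here (demand slope 4 vs supply slope 2).
The less price-elastic side of the market bears the larger share of a per-unit tax.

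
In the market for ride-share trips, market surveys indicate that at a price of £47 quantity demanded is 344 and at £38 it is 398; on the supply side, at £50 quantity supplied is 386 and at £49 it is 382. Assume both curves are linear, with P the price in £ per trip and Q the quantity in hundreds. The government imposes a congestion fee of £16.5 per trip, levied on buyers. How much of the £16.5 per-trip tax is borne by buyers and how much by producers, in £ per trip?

Demand slope: (398 − 344)/(38 − 47) = -6, so Qd = 626 − 6P.
Supply slope: (382 − 386)/(49 − 50) = 4, so Qs = 4P + 186.
Before the tax: set 626 − 6P = 4P + 186 → P* = £44, Q* = 362.
With the tax collected from buyers, demand (in seller-price terms) shifts: Qd = 626 − 6(P + 16.5).
Solving gives Q = 322.4 with buyers paying £50.6 and producers receiving £34.1 (the £16.5 wedge).
Burden on buyers: £6.6; on producers: £9.9. (They sum to £16.5.)

Buyers bear £6.6 per trip; producers bear £9.9 per trip.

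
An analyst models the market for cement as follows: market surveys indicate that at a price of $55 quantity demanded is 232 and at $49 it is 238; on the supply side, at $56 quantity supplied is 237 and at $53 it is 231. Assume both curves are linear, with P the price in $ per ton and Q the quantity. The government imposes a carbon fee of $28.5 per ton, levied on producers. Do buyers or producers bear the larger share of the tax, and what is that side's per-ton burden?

Demand slope: (238 − 232)/(49 − 55) = -1, so Qd = 287 − P.
Supply slope: (231 − 237)/(53 − 56) = 2, so Qs = 2P + 125.
Before the tax: set 287 − P = 2P + 125 → P* = $54, Q* = 233.
With the tax collected from producers, supply shifts: Qs = 2(P − 28.5) + 125.
Solving gives Q = 214 with buyers paying $73 and producers receiving $44.5 (the $28.5 wedge).
Per-ton burden: buyers $19, producers $9.5.
Buyers take the larger share because demand is less price-elastic here (demand slope 1 vs supply slope 2).
The less price-elastic side of the market bears the larger share of a per-unit tax.

Buyers bear the larger share: $19 per ton.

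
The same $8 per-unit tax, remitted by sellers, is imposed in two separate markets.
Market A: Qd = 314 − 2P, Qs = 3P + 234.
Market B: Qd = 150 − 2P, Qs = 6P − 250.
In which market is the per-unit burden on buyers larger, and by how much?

Market B, by $1.2.

Market A: pre-tax P* = $16, Q* = 282; post-tax Q = 272.4; per-unit burden on buyers = $4.8.
Market B: pre-tax P* = $50, Q* = 50; post-tax Q = 38; per-unit burden on buyers = $6.
Difference: $4.8 vs $6 → market B is larger by $1.2.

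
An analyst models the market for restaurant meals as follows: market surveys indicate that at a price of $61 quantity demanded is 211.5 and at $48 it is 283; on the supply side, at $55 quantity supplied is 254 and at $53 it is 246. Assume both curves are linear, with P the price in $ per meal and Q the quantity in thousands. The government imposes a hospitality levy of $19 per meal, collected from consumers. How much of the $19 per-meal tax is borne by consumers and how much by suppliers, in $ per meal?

Demand slope: (283 − 211.5)/(48 − 61) = -5.5, so Qd = 547 − 5.5P.
Supply slope: (246 − 254)/(53 − 55) = 4, so Qs = 4P + 34.
Without the tax, 547 − 5.5P = 4P + 34 gives 9.5P = 513, so P* = $54 and Q* = 250.
With the tax collected from consumers, demand (in seller-price terms) shifts: Qd = 547 − 5.5(P + 19).
Solving gives Q = 206 with consumers paying $62 and suppliers receiving $43 (the $19 wedge).
Burden on consumers: $8; on suppliers: $11. (They sum to $19.)
The less price-elastic side of the market bears the larger share of a per-unit tax.

Consumers bear $8 per meal; suppliers bear $11 per meal.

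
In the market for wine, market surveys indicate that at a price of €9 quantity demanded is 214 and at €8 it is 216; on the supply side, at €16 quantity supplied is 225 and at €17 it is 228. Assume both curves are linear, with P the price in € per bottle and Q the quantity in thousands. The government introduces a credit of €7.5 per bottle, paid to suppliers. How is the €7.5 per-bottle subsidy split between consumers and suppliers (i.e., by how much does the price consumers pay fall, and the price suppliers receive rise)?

Demand slope: (216 − 214)/(8 − 9) = -2, so Qd = 232 − 2P.
Supply slope: (228 − 225)/(17 − 16) = 3, so Qs = 3P + 177.
Before the subsidy: set 232 − 2P = 3P + 177 → P* = €11, Q* = 210.
With a per-unit subsidy paid to suppliers, each receives P + 7.5 per unit sold, so supply becomes Qs = 3(P + 7.5) + 177.
New equilibrium: consumers pay €6.5, suppliers receive €14, Q = 219. (Wedge: Pb − Ps = −7.5.)
Gain to consumers: €4.5; to suppliers: €3. (They sum to €7.5.)

Consumers gain €4.5 per bottle; suppliers gain €3 per bottle.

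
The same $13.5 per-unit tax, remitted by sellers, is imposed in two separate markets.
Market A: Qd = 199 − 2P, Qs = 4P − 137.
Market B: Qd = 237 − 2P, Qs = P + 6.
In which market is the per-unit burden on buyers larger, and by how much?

Market A, by $4.5.

Market A: pre-tax P* = $56, Q* = 87; post-tax Q = 69; per-unit burden on buyers = $9.
Market B: pre-tax P* = $77, Q* = 83; post-tax Q = 74; per-unit burden on buyers = $4.5.
Difference: $9 vs $4.5 → market A is larger by $4.5.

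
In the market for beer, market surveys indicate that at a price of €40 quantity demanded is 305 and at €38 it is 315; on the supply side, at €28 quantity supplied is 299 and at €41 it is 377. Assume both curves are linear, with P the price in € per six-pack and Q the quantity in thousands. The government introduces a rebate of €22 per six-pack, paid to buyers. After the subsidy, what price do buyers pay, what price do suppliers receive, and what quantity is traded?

Demand slope: (315 − 305)/(38 − 40) = -5, so Qd = 505 − 5P.
Supply slope: (377 − 299)/(41 − 28) = 6, so Qs = 6P + 131.
Without the subsidy, 505 − 5P = 6P + 131 gives 11P = 374, so P* = €34 and Q* = 335.
With a per-unit subsidy paid to buyers, each effectively pays P − 22, so demand becomes Qd = 505 − 5(P − 22).
New equilibrium: buyers pay €22, suppliers receive €44, Q = 395. (Wedge: Pb − Ps = −22.)

Buyers pay €22; suppliers receive €44; quantity = 395.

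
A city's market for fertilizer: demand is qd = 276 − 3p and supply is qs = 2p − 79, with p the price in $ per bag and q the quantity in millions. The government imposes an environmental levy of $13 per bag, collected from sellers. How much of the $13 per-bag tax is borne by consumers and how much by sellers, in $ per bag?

Before the tax: set 276 − 3p = 2p − 79 → p* = $71, q* = 63.
With the tax collected from sellers, supply shifts: qs = 2(p − 13) − 79.
Solving gives q = 47.4 with consumers paying $76.2 and sellers receiving $63.2 (the $13 wedge).
Burden on consumers: $5.2; on sellers: $7.8. (They sum to $13.)
The less price-elastic side of the market bears the larger share of a per-unit tax.

Consumers bear $5.2 per bag; sellers bear $7.8 per bag.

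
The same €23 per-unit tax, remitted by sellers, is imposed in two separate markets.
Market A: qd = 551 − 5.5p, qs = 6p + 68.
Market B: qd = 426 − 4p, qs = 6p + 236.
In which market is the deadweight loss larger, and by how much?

Market A, by €124.2.

Market A: pre-tax p* = €42, q* = 320; post-tax q = 254; deadweight loss = €759.
Market B: pre-tax p* = €19, q* = 350; post-tax q = 294.8; deadweight loss = €634.8.
Difference: €759 vs €634.8 → market A is larger by €124.2.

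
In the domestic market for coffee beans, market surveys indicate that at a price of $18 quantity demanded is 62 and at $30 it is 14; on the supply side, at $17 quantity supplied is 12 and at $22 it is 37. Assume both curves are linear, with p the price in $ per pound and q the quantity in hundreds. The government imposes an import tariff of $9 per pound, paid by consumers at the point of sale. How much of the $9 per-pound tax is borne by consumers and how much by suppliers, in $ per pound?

Consumers bear $5 per pound; suppliers bear $4 per pound.

Demand slope: (14 − 62)/(30 − 18) = -4, so qd = 134 − 4p.
Supply slope: (37 − 12)/(22 − 17) = 5, so qs = 5p − 73.
Without the tax, 134 − 4p = 5p − 73 gives 9p = 207, so p* = $23 and q* = 42.
With the tax collected from consumers, demand (in seller-price terms) shifts: qd = 134 − 4(p + 9).
New equilibrium: consumers pay $28, suppliers receive $19, q = 22. (Wedge: pb − ps = 9.)
Burden on consumers: $5; on suppliers: $4. (They sum to $9.)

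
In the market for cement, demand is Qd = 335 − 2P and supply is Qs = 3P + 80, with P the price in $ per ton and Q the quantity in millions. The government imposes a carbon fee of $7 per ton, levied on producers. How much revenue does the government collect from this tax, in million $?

Tax revenue = $1572.2 million.

Without the tax, 335 − 2P = 3P + 80 gives 5P = 255, so P* = $51 and Q* = 233.
With the tax collected from producers, supply shifts: Qs = 3(P − 7) + 80.
New equilibrium: consumers pay $55.2, producers receive $48.2, Q = 224.6. (Wedge: Pb − Ps = 7.)
Revenue = t · Q = 7 · 224.6 = $1572.2.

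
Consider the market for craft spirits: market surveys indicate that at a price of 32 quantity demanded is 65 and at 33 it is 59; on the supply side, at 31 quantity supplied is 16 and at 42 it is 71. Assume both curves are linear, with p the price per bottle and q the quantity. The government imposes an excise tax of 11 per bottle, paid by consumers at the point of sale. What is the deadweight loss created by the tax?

Deadweight loss = 165.

Demand slope: (59 − 65)/(33 − 32) = -6, so qd = 257 − 6p.
Supply slope: (71 − 16)/(42 − 31) = 5, so qs = 5p − 139.
Before the tax: set 257 − 6p = 5p − 139 → p* = 36, q* = 41.
With the tax collected from consumers, demand (in seller-price terms) shifts: qd = 257 − 6(p + 11).
New equilibrium: consumers pay 41, suppliers receive 30, q = 11. (Wedge: pb − ps = 11.)
Quantity falls by |ΔQ| = |41 − 11| = 30.
DWL = ½ · t · |ΔQ| = ½ · 11 · 30 = 165.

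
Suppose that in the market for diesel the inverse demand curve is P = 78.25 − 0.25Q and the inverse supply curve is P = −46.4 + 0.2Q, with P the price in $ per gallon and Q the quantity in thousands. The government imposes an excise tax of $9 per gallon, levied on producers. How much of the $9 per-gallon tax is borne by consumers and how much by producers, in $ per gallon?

Rewrite in direct form: Qd = 313 − 4P and Qs = 5P + 232.
Without the tax, 313 − 4P = 5P + 232 gives 9P = 81, so P* = $9 and Q* = 277.
With the tax collected from producers, supply shifts: Qs = 5(P − 9) + 232.
Solving gives Q = 257 with consumers paying $14 and producers receiving $5 (the $9 wedge).
Burden on consumers: $5; on producers: $4. (They sum to $9.)

Consumers bear $5 per gallon; producers bear $4 per gallon.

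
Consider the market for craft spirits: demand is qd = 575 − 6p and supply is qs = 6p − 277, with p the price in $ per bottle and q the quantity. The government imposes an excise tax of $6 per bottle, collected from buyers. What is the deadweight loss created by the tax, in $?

Without the tax, 575 − 6p = 6p − 277 gives 12p = 852, so p* = $71 and q* = 149.
With the tax collected from buyers, demand (in seller-price terms) shifts: qd = 575 − 6(p + 6).
Solving gives q = 131 with buyers paying $74 and suppliers receiving $68 (the $6 wedge).
Quantity falls by |ΔQ| = |149 − 131| = 18.
DWL = ½ · t · |ΔQ| = ½ · 6 · 18 = $54.

Deadweight loss = $54.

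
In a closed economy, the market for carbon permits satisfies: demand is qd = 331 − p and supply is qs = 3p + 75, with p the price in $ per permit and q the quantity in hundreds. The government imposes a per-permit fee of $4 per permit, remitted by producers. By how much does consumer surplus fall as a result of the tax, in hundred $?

Consumer surplus falls by $796.5 hundred.

Without the tax, 331 − p = 3p + 75 gives 4p = 256, so p* = $64 and q* = 267.
With the tax collected from producers, supply shifts: qs = 3(p − 4) + 75.
New equilibrium: consumers pay $67, producers receive $63, q = 264. (Wedge: pb − ps = 4.)
ΔCS is the trapezoid between Q = 264 and Q = 267 of height $3: ½ · (267 + 264) · 3 = $796.5.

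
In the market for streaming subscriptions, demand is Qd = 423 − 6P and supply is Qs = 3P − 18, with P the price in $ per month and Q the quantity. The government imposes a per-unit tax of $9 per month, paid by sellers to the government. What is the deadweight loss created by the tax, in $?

Deadweight loss = $81.

Before the tax: set 423 − 6P = 3P − 18 → P* = $49, Q* = 129.
With the tax collected from sellers, supply shifts: Qs = 3(P − 9) − 18.
Solving gives Q = 111 with buyers paying $52 and sellers receiving $43 (the $9 wedge).
Quantity falls by |ΔQ| = |129 − 111| = 18.
DWL = ½ · t · |ΔQ| = ½ · 9 · 18 = $81.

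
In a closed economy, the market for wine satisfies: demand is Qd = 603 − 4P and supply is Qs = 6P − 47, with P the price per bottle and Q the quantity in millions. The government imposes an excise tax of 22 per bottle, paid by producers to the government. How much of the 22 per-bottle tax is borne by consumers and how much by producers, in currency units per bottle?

Consumers bear 13.2 per bottle; producers bear 8.8 per bottle.

Before the tax: set 603 − 4P = 6P − 47 → P* = 65, Q* = 343.
With the tax collected from producers, supply shifts: Qs = 6(P − 22) − 47.
New equilibrium: consumers pay 78.2, producers receive 56.2, Q = 290.2. (Wedge: Pb − Ps = 22.)
Burden on consumers: 13.2; on producers: 8.8. (They sum to 22.)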